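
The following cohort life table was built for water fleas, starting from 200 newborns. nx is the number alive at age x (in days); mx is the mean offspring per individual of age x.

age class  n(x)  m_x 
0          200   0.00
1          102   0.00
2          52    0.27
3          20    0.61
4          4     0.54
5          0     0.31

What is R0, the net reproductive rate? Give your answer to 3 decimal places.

0.142

lx = nx/n0 = nx/200: 1, 0.51, 0.26, 0.1, 0.02, 0
lx·mx by age: 0, 0, 0.0702, 0.061, 0.0108, 0
R0 = Σ lx·mx = 0.142 → 0.142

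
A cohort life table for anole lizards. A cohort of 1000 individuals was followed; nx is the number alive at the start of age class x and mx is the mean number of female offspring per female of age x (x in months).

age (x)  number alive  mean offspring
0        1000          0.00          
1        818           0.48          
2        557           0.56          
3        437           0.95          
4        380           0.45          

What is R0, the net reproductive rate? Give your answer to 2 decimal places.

1.29

lx = nx/n0 = nx/1000: 1, 0.818, 0.557, 0.437, 0.38
lx·mx by age: 0, 0.39264, 0.31192, 0.41515, 0.171
R0 = Σ lx·mx = 1.29071 → 1.29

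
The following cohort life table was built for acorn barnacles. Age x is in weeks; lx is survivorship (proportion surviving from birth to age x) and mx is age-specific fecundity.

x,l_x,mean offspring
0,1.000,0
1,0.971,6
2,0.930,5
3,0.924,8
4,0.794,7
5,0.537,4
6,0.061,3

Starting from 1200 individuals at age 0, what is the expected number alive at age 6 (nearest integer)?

73

Expected survivors = N0 · l_6 = 1200 × 0.061 = 73.2 → 73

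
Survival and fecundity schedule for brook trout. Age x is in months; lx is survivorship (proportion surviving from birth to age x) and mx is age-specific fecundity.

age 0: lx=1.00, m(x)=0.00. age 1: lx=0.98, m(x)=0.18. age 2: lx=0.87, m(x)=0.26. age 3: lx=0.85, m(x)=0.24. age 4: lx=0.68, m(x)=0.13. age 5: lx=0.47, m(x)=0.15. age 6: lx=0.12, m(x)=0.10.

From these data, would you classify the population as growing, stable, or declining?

R0 = Σ lx·mx = 0 + 0.1764 + 0.2262 + 0.204 + 0.0884 + 0.0705 + 0.012 = 0.7775
R0 < 1, so the population is declining.

declining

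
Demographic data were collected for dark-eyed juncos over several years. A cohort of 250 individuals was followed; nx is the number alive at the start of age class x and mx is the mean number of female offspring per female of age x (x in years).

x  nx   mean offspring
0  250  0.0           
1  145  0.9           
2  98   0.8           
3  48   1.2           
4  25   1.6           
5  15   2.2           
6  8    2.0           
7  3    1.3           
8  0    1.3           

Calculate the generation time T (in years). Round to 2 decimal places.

lx = nx/n0 = nx/250: 1, 0.58, 0.392, 0.192, 0.1, 0.06, 0.032, 0.012, 0
lx·mx: 0, 0.522, 0.3136, 0.2304, 0.16, 0.132, 0.064, 0.0156, 0 → R0 = 1.4376
x·lx·mx: 0, 0.522, 0.6272, 0.6912, 0.64, 0.66, 0.384, 0.1092, 0 → Σ = 3.6336
T = 3.6336 / 1.4376 = 2.527546… → 2.53

2.53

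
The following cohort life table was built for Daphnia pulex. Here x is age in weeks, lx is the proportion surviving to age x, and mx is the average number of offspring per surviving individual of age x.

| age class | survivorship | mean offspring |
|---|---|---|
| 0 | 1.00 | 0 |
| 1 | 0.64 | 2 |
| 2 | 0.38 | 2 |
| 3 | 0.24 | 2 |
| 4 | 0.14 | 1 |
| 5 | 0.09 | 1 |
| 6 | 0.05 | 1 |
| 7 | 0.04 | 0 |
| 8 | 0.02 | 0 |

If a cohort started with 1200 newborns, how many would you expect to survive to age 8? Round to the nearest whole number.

24

Expected survivors = N0 · l_8 = 1200 × 0.02 = 24 → 24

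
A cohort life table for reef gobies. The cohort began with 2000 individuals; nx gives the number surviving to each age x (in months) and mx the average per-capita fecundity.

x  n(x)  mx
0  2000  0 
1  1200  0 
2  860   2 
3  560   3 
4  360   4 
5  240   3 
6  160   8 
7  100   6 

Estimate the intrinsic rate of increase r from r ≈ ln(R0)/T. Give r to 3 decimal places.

lx = nx/n0 = nx/2000: 1, 0.6, 0.43, 0.28, 0.18, 0.12, 0.08, 0.05
R0 = Σ lx·mx = 0 + 0 + 0.86 + 0.84 + 0.72 + 0.36 + 0.64 + 0.3 = 3.72
Σ x·lx·mx = 14.86; T = 14.86/3.72 = 3.99462…
r ≈ ln(R0)/T = ln(3.72)/3.99462… = 0.32887… → 0.329

0.329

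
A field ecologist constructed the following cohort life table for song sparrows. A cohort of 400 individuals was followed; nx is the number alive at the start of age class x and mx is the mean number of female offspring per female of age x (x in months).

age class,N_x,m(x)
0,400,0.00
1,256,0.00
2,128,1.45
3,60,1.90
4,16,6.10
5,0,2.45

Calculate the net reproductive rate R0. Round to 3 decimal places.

lx = nx/n0 = nx/400: 1, 0.64, 0.32, 0.15, 0.04, 0
lx·mx by age: 0, 0, 0.464, 0.285, 0.244, 0
R0 = Σ lx·mx = 0.993 → 0.993

0.993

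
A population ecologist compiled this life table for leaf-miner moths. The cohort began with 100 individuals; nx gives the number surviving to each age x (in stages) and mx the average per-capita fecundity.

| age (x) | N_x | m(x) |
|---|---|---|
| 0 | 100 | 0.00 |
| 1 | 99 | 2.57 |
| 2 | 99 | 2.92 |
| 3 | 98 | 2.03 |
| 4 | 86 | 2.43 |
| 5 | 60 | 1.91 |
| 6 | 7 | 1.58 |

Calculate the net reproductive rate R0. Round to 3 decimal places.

10.771

lx = nx/n0 = nx/100: 1, 0.99, 0.99, 0.98, 0.86, 0.6, 0.07
lx·mx by age: 0, 2.5443, 2.8908, 1.9894, 2.0898, 1.146, 0.1106
R0 = Σ lx·mx = 10.7709 → 10.771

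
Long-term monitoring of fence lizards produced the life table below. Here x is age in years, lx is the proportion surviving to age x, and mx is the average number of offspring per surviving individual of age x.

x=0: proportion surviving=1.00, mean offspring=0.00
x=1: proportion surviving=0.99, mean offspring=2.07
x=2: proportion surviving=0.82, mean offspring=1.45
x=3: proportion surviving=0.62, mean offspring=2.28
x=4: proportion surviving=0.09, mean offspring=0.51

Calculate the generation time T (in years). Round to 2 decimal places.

lx·mx: 0, 2.0493, 1.189, 1.4136, 0.0459 → R0 = 4.6978
x·lx·mx: 0, 2.0493, 2.378, 4.2408, 0.1836 → Σ = 8.8517
T = 8.8517 / 4.6978 = 1.884222… → 1.88

1.88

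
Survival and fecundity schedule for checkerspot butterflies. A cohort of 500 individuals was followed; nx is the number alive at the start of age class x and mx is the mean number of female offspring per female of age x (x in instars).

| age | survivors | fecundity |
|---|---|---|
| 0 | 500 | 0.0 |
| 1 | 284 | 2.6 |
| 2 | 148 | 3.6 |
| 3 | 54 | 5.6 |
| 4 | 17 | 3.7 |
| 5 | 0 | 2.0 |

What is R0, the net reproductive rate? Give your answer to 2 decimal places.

lx = nx/n0 = nx/500: 1, 0.568, 0.296, 0.108, 0.034, 0
lx·mx by age: 0, 1.4768, 1.0656, 0.6048, 0.1258, 0
R0 = Σ lx·mx = 3.273 → 3.27

3.27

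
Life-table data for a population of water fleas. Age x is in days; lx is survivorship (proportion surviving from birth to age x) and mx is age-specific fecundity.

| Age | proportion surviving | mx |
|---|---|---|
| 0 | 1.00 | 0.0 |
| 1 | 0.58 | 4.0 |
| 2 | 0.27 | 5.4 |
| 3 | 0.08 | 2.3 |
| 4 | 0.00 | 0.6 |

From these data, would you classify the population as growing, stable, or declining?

growing

R0 = Σ lx·mx = 0 + 2.32 + 1.458 + 0.184 + 0 = 3.962
R0 > 1, so the population is growing.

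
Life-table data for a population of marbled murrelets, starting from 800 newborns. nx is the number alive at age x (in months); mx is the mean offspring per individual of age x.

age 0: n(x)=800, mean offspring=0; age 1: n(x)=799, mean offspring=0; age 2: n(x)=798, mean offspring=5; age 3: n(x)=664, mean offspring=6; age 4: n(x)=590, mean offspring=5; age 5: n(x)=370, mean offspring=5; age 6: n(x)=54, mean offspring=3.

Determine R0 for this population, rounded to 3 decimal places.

lx = nx/n0 = nx/800: 1, 0.99875, 0.9975, 0.83, 0.7375, 0.4625, 0.0675
lx·mx by age: 0, 0, 4.9875, 4.98, 3.6875, 2.3125, 0.2025
R0 = Σ lx·mx = 16.17 → 16.170

16.170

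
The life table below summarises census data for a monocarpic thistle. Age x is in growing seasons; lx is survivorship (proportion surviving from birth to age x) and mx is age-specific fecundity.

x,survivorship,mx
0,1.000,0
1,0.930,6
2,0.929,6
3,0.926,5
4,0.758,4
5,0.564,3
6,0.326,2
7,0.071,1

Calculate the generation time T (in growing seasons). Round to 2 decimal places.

lx·mx: 0, 5.58, 5.574, 4.63, 3.032, 1.692, 0.652, 0.071 → R0 = 21.231
x·lx·mx: 0, 5.58, 11.148, 13.89, 12.128, 8.46, 3.912, 0.497 → Σ = 55.615
T = 55.615 / 21.231 = 2.619519… → 2.62

2.62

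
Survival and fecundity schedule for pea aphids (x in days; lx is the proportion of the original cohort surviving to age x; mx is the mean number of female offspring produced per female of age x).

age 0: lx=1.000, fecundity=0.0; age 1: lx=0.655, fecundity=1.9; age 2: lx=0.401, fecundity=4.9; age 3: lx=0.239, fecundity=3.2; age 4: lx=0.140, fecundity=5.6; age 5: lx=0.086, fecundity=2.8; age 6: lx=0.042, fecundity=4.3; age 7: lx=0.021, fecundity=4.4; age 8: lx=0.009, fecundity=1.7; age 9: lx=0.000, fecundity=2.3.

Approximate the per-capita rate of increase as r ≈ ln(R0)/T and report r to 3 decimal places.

0.645

R0 = Σ lx·mx = 0 + 1.2445 + 1.9649 + 0.7648 + 0.784 + 0.2408 + 0.1806 + 0.0924 + 0.0153 + 0 = 5.2873
Σ x·lx·mx = 13.6615; T = 13.6615/5.2873 = 2.58383…
r ≈ ln(R0)/T = ln(5.2873)/2.58383… = 0.64451… → 0.645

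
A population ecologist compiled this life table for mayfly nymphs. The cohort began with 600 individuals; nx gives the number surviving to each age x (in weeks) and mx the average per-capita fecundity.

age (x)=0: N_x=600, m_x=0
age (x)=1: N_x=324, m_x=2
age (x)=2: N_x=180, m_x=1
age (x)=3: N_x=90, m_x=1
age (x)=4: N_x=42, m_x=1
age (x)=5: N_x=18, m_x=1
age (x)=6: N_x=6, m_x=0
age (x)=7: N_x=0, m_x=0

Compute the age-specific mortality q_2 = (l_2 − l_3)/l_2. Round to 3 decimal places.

0.500

lx = nx/n0 = nx/600: 1, 0.54, 0.3, 0.15, 0.07, 0.03, 0.01, 0
q_2 = (l_2 − l_3) / l_2 = (0.3 − 0.15) / 0.3
     = 0.15 / 0.3 = 0.5 → 0.500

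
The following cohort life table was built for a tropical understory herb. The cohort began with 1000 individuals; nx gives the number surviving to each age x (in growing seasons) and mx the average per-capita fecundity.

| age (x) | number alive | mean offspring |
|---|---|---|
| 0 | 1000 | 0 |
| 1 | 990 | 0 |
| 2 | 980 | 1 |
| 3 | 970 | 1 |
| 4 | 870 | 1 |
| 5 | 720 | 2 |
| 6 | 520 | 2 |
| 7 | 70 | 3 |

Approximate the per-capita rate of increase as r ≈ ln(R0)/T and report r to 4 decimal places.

lx = nx/n0 = nx/1000: 1, 0.99, 0.98, 0.97, 0.87, 0.72, 0.52, 0.07
R0 = Σ lx·mx = 0 + 0 + 0.98 + 0.97 + 0.87 + 1.44 + 1.04 + 0.21 = 5.51
Σ x·lx·mx = 23.26; T = 23.26/5.51 = 4.22142…
r ≈ ln(R0)/T = ln(5.51)/4.22142… = 0.404264… → 0.4043

0.4043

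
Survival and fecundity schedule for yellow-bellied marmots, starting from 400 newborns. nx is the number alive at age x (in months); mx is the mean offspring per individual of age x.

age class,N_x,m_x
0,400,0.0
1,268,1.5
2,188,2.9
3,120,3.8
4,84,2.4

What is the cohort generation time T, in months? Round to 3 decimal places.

2.285

lx = nx/n0 = nx/400: 1, 0.67, 0.47, 0.3, 0.21
lx·mx: 0, 1.005, 1.363, 1.14, 0.504 → R0 = 4.012
x·lx·mx: 0, 1.005, 2.726, 3.42, 2.016 → Σ = 9.167
T = 9.167 / 4.012 = 2.284895… → 2.285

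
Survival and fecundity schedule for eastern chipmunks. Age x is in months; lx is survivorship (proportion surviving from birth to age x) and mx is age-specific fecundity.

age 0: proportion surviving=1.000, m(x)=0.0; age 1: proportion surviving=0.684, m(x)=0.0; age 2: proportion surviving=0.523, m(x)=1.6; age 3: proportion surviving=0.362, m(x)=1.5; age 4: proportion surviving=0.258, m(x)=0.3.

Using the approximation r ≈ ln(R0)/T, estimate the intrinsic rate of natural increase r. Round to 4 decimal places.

R0 = Σ lx·mx = 0 + 0 + 0.8368 + 0.543 + 0.0774 = 1.4572
Σ x·lx·mx = 3.6122; T = 3.6122/1.4572 = 2.47886…
r ≈ ln(R0)/T = ln(1.4572)/2.47886… = 0.151891… → 0.1519

0.1519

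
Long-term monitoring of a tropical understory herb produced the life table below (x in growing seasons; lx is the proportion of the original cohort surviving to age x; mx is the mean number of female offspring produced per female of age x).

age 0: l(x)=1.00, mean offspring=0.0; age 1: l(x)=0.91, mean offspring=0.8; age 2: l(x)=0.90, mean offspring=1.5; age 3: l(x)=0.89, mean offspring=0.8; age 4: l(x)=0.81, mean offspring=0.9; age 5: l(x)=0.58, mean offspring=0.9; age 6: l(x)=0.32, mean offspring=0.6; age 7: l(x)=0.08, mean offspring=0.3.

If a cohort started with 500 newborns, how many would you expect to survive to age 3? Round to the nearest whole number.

445

Expected survivors = N0 · l_3 = 500 × 0.89 = 445 → 445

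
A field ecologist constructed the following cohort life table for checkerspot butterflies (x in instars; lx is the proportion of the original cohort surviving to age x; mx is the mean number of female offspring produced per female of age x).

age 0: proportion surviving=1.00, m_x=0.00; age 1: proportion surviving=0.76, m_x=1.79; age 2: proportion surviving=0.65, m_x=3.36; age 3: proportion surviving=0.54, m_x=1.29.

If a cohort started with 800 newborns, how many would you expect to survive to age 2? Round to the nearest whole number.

Expected survivors = N0 · l_2 = 800 × 0.65 = 520 → 520

520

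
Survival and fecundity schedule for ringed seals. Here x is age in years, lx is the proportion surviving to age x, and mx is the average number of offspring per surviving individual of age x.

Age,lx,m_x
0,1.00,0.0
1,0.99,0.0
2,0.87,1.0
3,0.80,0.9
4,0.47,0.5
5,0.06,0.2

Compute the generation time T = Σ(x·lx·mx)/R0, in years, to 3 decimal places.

2.667

lx·mx: 0, 0, 0.87, 0.72, 0.235, 0.012 → R0 = 1.837
x·lx·mx: 0, 0, 1.74, 2.16, 0.94, 0.06 → Σ = 4.9
T = 4.9 / 1.837 = 2.667392… → 2.667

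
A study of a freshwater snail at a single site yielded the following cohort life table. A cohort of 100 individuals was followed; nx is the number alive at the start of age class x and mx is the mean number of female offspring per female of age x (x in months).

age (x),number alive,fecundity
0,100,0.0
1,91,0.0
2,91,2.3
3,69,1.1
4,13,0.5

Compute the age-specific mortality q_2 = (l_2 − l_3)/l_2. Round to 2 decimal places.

0.24

lx = nx/n0 = nx/100: 1, 0.91, 0.91, 0.69, 0.13
q_2 = (l_2 − l_3) / l_2 = (0.91 − 0.69) / 0.91
     = 0.22 / 0.91 = 0.241758… → 0.24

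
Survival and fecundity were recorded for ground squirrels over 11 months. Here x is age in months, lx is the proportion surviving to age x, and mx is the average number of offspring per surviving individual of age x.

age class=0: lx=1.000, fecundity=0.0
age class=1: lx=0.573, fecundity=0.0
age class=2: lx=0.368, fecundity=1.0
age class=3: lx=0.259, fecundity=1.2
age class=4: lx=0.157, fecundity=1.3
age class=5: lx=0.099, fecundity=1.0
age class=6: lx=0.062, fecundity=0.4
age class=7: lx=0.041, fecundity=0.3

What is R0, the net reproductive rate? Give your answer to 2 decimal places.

lx·mx by age: 0, 0, 0.368, 0.3108, 0.2041, 0.099, 0.0248, 0.0123
R0 = Σ lx·mx = 1.019 → 1.02

1.02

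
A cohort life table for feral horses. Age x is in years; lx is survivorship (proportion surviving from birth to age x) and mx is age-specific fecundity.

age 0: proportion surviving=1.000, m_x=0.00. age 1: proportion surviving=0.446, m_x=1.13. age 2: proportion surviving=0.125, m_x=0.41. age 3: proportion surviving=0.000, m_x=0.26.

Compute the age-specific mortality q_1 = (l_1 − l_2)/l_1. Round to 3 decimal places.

q_1 = (l_1 − l_2) / l_1 = (0.446 − 0.125) / 0.446
     = 0.321 / 0.446 = 0.719731… → 0.720

0.720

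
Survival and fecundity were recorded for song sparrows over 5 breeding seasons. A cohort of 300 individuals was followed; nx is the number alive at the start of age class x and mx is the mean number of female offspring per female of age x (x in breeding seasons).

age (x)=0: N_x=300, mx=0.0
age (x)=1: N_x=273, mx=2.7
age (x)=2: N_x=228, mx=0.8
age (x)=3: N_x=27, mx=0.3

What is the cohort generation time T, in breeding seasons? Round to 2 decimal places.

lx = nx/n0 = nx/300: 1, 0.91, 0.76, 0.09
lx·mx: 0, 2.457, 0.608, 0.027 → R0 = 3.092
x·lx·mx: 0, 2.457, 1.216, 0.081 → Σ = 3.754
T = 3.754 / 3.092 = 1.214101… → 1.21

1.21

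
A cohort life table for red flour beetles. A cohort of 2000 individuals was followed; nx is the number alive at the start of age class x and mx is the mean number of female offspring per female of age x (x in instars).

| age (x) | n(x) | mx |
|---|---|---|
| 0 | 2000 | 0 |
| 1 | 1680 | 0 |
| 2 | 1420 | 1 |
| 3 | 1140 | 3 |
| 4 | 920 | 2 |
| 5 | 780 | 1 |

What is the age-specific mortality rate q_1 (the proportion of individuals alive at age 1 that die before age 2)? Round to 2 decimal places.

lx = nx/n0 = nx/2000: 1, 0.84, 0.71, 0.57, 0.46, 0.39
q_1 = (l_1 − l_2) / l_1 = (0.84 − 0.71) / 0.84
     = 0.13 / 0.84 = 0.154762… → 0.15

0.15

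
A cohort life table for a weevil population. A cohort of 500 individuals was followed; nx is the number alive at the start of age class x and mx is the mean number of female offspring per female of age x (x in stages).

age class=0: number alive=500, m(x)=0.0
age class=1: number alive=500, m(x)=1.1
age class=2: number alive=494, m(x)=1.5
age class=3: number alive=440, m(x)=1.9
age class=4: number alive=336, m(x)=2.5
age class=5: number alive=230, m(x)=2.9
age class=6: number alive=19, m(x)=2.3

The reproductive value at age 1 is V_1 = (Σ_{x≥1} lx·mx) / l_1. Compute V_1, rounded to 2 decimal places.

lx = nx/n0 = nx/500: 1, 1, 0.988, 0.88, 0.672, 0.46, 0.038
lx·mx for x ≥ 1: 1.1, 1.482, 1.672, 1.68, 1.334, 0.0874 → sum = 7.3554
V_1 = 7.3554 / l_1 = 7.3554 / 1 = 7.3554 → 7.36

7.36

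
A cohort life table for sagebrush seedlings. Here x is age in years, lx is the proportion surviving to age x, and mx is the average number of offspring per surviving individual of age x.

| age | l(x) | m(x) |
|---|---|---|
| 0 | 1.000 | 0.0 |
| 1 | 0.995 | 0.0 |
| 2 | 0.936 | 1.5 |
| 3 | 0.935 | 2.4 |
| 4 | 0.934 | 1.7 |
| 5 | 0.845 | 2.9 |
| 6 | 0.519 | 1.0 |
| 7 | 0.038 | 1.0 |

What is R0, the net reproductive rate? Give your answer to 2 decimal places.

lx·mx by age: 0, 0, 1.404, 2.244, 1.5878, 2.4505, 0.519, 0.038
R0 = Σ lx·mx = 8.2433 → 8.24

8.24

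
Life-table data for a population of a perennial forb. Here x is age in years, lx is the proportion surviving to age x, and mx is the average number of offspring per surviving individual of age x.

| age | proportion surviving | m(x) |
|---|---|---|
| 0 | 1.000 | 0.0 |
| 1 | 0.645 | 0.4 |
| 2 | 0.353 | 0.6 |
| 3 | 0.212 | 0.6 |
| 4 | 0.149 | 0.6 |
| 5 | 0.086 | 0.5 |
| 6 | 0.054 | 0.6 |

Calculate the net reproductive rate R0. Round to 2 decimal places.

lx·mx by age: 0, 0.258, 0.2118, 0.1272, 0.0894, 0.043, 0.0324
R0 = Σ lx·mx = 0.7618 → 0.76

0.76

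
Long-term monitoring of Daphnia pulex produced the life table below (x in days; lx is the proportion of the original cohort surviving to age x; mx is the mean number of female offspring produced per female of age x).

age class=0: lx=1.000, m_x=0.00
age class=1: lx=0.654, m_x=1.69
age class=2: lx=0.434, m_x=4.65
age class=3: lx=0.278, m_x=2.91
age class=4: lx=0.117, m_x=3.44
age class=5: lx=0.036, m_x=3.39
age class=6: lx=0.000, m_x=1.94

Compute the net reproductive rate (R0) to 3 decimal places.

4.457

lx·mx by age: 0, 1.10526, 2.0181, 0.80898, 0.40248, 0.12204, 0
R0 = Σ lx·mx = 4.45686 → 4.457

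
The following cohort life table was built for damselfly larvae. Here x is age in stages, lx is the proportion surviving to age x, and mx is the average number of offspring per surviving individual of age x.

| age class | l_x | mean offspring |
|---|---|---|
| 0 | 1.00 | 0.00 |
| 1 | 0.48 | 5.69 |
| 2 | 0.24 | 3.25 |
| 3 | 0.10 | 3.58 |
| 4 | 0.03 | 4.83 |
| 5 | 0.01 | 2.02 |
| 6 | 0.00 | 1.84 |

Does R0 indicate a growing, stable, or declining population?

growing

R0 = Σ lx·mx = 0 + 2.7312 + 0.78 + 0.358 + 0.1449 + 0.0202 + 0 = 4.0343
R0 > 1, so the population is growing.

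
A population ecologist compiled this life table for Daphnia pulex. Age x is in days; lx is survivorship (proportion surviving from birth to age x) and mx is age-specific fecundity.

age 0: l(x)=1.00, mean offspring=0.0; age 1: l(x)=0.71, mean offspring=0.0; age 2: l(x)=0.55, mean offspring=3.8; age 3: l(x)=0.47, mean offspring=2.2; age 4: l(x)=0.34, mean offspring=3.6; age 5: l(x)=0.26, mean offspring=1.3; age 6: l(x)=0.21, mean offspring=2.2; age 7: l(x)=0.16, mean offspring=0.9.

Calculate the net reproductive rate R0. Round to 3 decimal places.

lx·mx by age: 0, 0, 2.09, 1.034, 1.224, 0.338, 0.462, 0.144
R0 = Σ lx·mx = 5.292 → 5.292

5.292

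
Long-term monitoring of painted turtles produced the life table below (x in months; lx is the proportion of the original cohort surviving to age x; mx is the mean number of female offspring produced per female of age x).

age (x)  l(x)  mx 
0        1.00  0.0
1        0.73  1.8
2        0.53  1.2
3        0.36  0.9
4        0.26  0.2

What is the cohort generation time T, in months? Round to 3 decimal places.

lx·mx: 0, 1.314, 0.636, 0.324, 0.052 → R0 = 2.326
x·lx·mx: 0, 1.314, 1.272, 0.972, 0.208 → Σ = 3.766
T = 3.766 / 2.326 = 1.619089… → 1.619

1.619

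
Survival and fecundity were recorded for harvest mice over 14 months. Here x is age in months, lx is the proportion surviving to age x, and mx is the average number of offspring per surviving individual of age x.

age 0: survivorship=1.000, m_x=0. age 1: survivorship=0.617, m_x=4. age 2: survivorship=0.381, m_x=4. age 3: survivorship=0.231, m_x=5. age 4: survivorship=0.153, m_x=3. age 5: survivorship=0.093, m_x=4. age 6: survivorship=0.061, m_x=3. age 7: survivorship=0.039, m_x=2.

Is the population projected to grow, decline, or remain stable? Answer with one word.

R0 = Σ lx·mx = 0 + 2.468 + 1.524 + 1.155 + 0.459 + 0.372 + 0.183 + 0.078 = 6.239
R0 > 1, so the population is growing.

growing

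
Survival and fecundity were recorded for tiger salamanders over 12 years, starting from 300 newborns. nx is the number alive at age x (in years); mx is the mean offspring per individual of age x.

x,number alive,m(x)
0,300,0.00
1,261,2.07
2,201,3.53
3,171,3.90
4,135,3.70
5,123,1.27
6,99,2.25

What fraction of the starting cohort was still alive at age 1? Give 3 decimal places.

0.870

l_1 = n_1/n_0 = 261/300 = 0.87 → 0.870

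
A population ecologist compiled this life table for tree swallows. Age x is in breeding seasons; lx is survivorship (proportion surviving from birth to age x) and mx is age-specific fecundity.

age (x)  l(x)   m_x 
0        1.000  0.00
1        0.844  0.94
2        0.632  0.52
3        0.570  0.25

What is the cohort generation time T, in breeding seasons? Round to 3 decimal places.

1.485

lx·mx: 0, 0.79336, 0.32864, 0.1425 → R0 = 1.2645
x·lx·mx: 0, 0.79336, 0.65728, 0.4275 → Σ = 1.87814
T = 1.87814 / 1.2645 = 1.485283… → 1.485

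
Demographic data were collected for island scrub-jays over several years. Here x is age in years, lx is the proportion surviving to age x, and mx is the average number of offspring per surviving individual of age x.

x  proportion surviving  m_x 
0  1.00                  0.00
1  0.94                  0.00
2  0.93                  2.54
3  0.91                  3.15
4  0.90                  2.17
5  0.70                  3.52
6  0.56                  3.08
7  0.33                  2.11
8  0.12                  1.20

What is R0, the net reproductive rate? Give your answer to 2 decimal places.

12.21

lx·mx by age: 0, 0, 2.3622, 2.8665, 1.953, 2.464, 1.7248, 0.6963, 0.144
R0 = Σ lx·mx = 12.2108 → 12.21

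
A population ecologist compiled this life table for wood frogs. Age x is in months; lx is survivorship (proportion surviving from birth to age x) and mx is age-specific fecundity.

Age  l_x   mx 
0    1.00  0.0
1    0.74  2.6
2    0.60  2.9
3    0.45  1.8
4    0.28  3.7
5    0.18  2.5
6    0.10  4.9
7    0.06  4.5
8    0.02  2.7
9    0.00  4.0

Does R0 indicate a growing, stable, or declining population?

R0 = Σ lx·mx = 0 + 1.924 + 1.74 + 0.81 + 1.036 + 0.45 + 0.49 + 0.27 + 0.054 + 0 = 6.774
R0 > 1, so the population is growing.

growing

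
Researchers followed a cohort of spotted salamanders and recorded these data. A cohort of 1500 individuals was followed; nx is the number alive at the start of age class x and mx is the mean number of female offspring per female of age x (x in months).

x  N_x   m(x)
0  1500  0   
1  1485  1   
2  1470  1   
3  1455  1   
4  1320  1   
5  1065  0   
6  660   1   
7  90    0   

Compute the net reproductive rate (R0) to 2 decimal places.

lx = nx/n0 = nx/1500: 1, 0.99, 0.98, 0.97, 0.88, 0.71, 0.44, 0.06
lx·mx by age: 0, 0.99, 0.98, 0.97, 0.88, 0, 0.44, 0
R0 = Σ lx·mx = 4.26 → 4.26

4.26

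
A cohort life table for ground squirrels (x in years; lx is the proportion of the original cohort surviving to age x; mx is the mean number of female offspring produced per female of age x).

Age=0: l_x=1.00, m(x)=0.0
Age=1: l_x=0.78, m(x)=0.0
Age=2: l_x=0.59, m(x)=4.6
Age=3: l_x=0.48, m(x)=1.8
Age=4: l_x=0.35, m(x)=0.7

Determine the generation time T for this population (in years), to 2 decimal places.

2.35

lx·mx: 0, 0, 2.714, 0.864, 0.245 → R0 = 3.823
x·lx·mx: 0, 0, 5.428, 2.592, 0.98 → Σ = 9
T = 9 / 3.823 = 2.354172… → 2.35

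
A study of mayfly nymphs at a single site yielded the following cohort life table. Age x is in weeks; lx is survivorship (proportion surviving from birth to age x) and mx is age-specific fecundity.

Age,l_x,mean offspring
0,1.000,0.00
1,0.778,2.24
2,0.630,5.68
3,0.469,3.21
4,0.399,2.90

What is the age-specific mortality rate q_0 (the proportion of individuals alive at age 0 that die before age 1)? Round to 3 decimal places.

q_0 = (l_0 − l_1) / l_0 = (1 − 0.778) / 1
     = 0.222 / 1 = 0.222 → 0.222

0.222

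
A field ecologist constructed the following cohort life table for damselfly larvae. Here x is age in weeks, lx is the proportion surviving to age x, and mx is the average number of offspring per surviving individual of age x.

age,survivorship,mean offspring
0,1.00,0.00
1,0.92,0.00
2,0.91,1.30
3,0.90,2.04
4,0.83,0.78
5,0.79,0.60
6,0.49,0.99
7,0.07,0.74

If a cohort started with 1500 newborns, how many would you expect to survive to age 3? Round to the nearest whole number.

Expected survivors = N0 · l_3 = 1500 × 0.90 = 1350 → 1350

1350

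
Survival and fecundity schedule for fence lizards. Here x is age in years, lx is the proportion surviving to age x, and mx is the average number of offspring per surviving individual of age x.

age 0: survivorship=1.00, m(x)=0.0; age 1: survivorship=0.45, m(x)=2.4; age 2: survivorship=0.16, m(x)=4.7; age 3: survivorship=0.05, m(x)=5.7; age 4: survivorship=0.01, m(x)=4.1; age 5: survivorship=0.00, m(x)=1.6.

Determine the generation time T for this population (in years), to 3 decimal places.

1.670

lx·mx: 0, 1.08, 0.752, 0.285, 0.041, 0 → R0 = 2.158
x·lx·mx: 0, 1.08, 1.504, 0.855, 0.164, 0 → Σ = 3.603
T = 3.603 / 2.158 = 1.669601… → 1.670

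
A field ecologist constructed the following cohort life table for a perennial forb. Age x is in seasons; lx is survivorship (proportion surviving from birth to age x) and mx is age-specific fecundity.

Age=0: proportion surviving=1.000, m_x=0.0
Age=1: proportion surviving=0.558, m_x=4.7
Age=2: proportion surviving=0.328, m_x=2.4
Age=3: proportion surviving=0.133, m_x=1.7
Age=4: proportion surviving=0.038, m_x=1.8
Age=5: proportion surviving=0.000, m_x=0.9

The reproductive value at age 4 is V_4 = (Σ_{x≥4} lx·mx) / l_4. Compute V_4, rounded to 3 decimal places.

lx·mx for x ≥ 4: 0.0684, 0 → sum = 0.0684
V_4 = 0.0684 / l_4 = 0.0684 / 0.038 = 1.8 → 1.800

1.800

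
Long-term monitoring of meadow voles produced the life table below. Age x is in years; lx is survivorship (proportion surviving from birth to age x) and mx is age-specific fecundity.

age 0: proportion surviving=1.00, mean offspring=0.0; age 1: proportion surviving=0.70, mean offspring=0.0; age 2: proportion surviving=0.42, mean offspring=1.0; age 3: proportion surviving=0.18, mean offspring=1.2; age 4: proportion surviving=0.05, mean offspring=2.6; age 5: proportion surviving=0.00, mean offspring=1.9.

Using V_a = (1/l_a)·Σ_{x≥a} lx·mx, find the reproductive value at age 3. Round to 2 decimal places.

1.92

lx·mx for x ≥ 3: 0.216, 0.13, 0 → sum = 0.346
V_3 = 0.346 / l_3 = 0.346 / 0.18 = 1.922222… → 1.92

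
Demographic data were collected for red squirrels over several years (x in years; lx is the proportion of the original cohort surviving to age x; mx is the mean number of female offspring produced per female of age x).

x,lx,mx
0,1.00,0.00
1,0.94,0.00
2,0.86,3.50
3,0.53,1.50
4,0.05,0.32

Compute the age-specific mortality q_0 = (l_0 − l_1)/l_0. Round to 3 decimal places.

q_0 = (l_0 − l_1) / l_0 = (1 − 0.94) / 1
     = 0.06 / 1 = 0.06 → 0.060

0.060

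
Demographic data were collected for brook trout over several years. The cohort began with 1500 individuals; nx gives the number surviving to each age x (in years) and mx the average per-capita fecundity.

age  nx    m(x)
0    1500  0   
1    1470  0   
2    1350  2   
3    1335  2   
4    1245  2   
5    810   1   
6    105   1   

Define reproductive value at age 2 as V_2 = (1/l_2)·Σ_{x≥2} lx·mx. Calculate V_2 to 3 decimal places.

lx = nx/n0 = nx/1500: 1, 0.98, 0.9, 0.89, 0.83, 0.54, 0.07
lx·mx for x ≥ 2: 1.8, 1.78, 1.66, 0.54, 0.07 → sum = 5.85
V_2 = 5.85 / l_2 = 5.85 / 0.9 = 6.5 → 6.500

6.500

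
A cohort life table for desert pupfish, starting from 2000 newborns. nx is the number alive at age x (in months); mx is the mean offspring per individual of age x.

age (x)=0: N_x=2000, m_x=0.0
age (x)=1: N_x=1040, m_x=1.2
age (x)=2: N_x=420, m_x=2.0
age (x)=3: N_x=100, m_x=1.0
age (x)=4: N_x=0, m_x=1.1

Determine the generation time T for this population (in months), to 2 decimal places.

1.48

lx = nx/n0 = nx/2000: 1, 0.52, 0.21, 0.05, 0
lx·mx: 0, 0.624, 0.42, 0.05, 0 → R0 = 1.094
x·lx·mx: 0, 0.624, 0.84, 0.15, 0 → Σ = 1.614
T = 1.614 / 1.094 = 1.47532… → 1.48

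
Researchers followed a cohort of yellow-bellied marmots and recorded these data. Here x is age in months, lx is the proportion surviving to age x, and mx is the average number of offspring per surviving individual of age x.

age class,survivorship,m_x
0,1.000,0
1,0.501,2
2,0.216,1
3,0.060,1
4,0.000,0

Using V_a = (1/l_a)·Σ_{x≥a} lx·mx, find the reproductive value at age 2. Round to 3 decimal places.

1.278

lx·mx for x ≥ 2: 0.216, 0.06, 0 → sum = 0.276
V_2 = 0.276 / l_2 = 0.276 / 0.216 = 1.277778… → 1.278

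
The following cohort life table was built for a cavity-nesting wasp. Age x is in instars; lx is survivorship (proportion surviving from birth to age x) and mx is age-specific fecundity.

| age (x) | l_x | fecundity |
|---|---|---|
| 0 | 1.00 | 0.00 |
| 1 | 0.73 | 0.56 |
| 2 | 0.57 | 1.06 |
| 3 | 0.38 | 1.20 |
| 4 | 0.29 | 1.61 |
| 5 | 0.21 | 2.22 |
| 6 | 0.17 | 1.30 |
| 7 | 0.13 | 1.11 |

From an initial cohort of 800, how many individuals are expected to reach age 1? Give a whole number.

584

Expected survivors = N0 · l_1 = 800 × 0.73 = 584 → 584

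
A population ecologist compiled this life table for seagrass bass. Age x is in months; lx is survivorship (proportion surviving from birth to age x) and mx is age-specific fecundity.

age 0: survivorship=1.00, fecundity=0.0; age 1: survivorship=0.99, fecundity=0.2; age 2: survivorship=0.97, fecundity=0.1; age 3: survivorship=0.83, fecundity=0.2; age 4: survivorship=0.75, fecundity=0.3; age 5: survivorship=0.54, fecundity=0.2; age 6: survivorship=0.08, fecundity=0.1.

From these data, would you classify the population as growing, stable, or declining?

R0 = Σ lx·mx = 0 + 0.198 + 0.097 + 0.166 + 0.225 + 0.108 + 0.008 = 0.802
R0 < 1, so the population is declining.

declining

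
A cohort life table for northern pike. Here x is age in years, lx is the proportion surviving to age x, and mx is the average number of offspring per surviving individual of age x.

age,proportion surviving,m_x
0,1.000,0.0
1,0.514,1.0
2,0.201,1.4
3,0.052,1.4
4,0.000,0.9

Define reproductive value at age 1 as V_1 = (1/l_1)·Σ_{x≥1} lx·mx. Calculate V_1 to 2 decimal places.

1.69

lx·mx for x ≥ 1: 0.514, 0.2814, 0.0728, 0 → sum = 0.8682
V_1 = 0.8682 / l_1 = 0.8682 / 0.514 = 1.689105… → 1.69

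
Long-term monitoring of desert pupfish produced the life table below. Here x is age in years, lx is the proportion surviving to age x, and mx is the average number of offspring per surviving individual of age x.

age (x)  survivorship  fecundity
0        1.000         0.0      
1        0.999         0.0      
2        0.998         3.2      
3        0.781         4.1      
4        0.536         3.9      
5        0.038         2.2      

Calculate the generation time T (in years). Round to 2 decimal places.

lx·mx: 0, 0, 3.1936, 3.2021, 2.0904, 0.0836 → R0 = 8.5697
x·lx·mx: 0, 0, 6.3872, 9.6063, 8.3616, 0.418 → Σ = 24.7731
T = 24.7731 / 8.5697 = 2.890778… → 2.89

2.89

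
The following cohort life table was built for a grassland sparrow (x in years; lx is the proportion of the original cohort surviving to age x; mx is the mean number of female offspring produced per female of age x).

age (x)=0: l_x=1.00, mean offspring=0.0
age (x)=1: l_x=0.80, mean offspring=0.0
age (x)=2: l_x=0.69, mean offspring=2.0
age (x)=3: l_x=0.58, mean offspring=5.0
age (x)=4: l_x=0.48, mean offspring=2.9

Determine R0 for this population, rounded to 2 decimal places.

5.67

lx·mx by age: 0, 0, 1.38, 2.9, 1.392
R0 = Σ lx·mx = 5.672 → 5.67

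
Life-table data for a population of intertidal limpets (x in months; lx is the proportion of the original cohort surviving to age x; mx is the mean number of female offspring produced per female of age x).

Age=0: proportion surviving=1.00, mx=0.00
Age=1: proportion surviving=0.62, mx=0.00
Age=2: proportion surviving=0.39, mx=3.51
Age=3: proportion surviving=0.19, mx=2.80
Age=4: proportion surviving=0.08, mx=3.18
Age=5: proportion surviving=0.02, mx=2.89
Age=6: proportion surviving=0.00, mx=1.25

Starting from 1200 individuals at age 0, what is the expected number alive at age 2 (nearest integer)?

468

Expected survivors = N0 · l_2 = 1200 × 0.39 = 468 → 468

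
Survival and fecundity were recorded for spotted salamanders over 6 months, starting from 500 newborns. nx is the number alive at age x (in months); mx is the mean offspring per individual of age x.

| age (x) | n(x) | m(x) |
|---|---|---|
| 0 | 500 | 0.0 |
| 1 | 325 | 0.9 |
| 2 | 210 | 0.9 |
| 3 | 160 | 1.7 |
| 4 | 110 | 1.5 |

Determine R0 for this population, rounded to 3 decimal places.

1.837

lx = nx/n0 = nx/500: 1, 0.65, 0.42, 0.32, 0.22
lx·mx by age: 0, 0.585, 0.378, 0.544, 0.33
R0 = Σ lx·mx = 1.837 → 1.837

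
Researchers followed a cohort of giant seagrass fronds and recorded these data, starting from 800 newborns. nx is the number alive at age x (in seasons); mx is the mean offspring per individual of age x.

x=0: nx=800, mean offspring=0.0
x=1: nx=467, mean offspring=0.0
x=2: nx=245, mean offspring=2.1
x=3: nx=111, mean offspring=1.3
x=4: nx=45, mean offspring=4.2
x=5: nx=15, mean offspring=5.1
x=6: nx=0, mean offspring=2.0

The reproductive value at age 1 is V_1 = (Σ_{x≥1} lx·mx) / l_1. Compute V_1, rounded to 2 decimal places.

1.98

lx = nx/n0 = nx/800: 1, 0.58375, 0.30625, 0.13875, 0.05625, 0.01875, 0
lx·mx for x ≥ 1: 0, 0.643125, 0.180375, 0.23625, 0.095625, 0 → sum = 1.155375
V_1 = 1.155375 / l_1 = 1.155375 / 0.58375 = 1.979229… → 1.98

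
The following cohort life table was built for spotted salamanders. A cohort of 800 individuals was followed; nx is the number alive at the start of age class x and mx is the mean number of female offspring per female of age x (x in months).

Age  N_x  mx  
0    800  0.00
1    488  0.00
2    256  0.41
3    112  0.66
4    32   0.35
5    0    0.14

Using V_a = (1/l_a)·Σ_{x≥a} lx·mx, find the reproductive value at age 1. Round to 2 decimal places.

lx = nx/n0 = nx/800: 1, 0.61, 0.32, 0.14, 0.04, 0
lx·mx for x ≥ 1: 0, 0.1312, 0.0924, 0.014, 0 → sum = 0.2376
V_1 = 0.2376 / l_1 = 0.2376 / 0.61 = 0.389508… → 0.39

0.39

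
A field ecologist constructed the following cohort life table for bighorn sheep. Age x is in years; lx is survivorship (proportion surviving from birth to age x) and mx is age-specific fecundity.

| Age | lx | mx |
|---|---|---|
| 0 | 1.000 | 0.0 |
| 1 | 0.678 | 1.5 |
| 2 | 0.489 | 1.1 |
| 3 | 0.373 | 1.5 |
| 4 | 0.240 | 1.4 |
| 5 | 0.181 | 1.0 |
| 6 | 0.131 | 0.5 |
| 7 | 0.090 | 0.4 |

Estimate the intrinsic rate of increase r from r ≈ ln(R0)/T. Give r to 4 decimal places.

0.4122

R0 = Σ lx·mx = 0 + 1.017 + 0.5379 + 0.5595 + 0.336 + 0.181 + 0.0655 + 0.036 = 2.7329
Σ x·lx·mx = 6.6653; T = 6.6653/2.7329 = 2.43891…
r ≈ ln(R0)/T = ln(2.7329)/2.43891… = 0.412218… → 0.4122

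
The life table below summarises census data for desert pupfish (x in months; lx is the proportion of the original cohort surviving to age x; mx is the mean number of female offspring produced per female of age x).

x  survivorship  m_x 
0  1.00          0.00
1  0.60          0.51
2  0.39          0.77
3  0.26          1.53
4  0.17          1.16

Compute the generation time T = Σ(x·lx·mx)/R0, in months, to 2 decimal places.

2.40

lx·mx: 0, 0.306, 0.3003, 0.3978, 0.1972 → R0 = 1.2013
x·lx·mx: 0, 0.306, 0.6006, 1.1934, 0.7888 → Σ = 2.8888
T = 2.8888 / 1.2013 = 2.404728… → 2.40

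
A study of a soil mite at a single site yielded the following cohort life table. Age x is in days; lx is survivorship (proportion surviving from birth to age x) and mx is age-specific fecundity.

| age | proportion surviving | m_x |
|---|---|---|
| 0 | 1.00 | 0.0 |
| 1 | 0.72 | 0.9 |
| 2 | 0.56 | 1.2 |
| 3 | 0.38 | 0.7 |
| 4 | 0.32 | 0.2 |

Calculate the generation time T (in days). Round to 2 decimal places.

lx·mx: 0, 0.648, 0.672, 0.266, 0.064 → R0 = 1.65
x·lx·mx: 0, 0.648, 1.344, 0.798, 0.256 → Σ = 3.046
T = 3.046 / 1.65 = 1.846061… → 1.85

1.85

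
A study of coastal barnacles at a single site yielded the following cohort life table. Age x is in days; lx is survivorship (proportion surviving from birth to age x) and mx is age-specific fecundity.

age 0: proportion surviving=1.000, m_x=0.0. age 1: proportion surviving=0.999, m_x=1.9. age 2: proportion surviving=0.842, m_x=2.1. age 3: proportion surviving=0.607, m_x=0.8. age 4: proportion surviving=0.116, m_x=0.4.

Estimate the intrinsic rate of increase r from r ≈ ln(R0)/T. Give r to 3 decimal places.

0.851

R0 = Σ lx·mx = 0 + 1.8981 + 1.7682 + 0.4856 + 0.0464 = 4.1983
Σ x·lx·mx = 7.0769; T = 7.0769/4.1983 = 1.68566…
r ≈ ln(R0)/T = ln(4.1983)/1.68566… = 0.85111… → 0.851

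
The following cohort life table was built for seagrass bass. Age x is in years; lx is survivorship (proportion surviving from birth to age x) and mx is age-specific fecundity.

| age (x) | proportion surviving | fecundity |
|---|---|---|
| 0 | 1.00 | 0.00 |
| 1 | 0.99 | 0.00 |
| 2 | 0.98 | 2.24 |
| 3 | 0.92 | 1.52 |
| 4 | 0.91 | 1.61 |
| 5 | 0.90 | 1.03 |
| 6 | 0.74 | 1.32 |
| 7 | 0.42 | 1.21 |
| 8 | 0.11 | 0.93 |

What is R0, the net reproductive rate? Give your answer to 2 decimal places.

lx·mx by age: 0, 0, 2.1952, 1.3984, 1.4651, 0.927, 0.9768, 0.5082, 0.1023
R0 = Σ lx·mx = 7.573 → 7.57

7.57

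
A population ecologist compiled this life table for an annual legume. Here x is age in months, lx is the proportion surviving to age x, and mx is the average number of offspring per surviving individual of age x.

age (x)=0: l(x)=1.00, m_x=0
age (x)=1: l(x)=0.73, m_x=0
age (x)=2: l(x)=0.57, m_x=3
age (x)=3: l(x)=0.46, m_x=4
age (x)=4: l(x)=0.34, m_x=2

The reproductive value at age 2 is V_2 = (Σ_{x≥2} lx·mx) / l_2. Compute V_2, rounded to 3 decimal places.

lx·mx for x ≥ 2: 1.71, 1.84, 0.68 → sum = 4.23
V_2 = 4.23 / l_2 = 4.23 / 0.57 = 7.421053… → 7.421

7.421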